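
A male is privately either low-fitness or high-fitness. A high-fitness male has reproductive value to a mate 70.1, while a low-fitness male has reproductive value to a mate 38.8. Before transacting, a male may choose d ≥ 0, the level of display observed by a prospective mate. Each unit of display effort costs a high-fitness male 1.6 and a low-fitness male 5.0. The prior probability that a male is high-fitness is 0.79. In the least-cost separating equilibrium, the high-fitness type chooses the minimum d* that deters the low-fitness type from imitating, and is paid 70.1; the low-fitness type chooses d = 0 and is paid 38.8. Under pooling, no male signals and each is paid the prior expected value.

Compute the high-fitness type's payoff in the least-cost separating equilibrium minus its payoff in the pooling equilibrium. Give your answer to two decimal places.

-3.44

Least-cost separating signal: d* solves 38.8 = 70.1 − 5.0·d*, so d* = (70.1 − 38.8)/5.0 = 6.26.
High-fitness type's separating payoff: 70.1 − 1.6 × d* = 70.1 − 1.6 × (70.1 − 38.8)/5.0 = 70.1 − 50.08/5.0 = 60.084.
Pooling payoff: 0.79 × 70.1 + 0.21 × 38.8 = 63.527.
Difference: 60.084 − 63.527 = -3.443, i.e. -3.44 to two decimal places.
The high-fitness type would prefer the pooling outcome.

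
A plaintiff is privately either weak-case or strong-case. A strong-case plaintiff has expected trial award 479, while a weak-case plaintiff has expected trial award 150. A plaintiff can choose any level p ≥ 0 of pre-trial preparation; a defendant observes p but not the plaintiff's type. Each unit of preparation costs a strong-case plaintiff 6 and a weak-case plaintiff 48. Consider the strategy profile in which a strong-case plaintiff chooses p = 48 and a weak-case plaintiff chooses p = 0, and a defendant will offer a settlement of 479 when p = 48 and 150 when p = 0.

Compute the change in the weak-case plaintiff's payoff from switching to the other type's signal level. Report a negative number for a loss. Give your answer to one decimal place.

Playing p = 0 the weak-case plaintiff receives 150.
Deviating to p = 48 brings payment 479 at cost 48 × 48 = 2304, netting -1825.
Gain from deviating: -1825 − 150 = -1975.0.
The gain is negative, so the weak-case type's incentive-compatibility constraint is satisfied.

-1975.0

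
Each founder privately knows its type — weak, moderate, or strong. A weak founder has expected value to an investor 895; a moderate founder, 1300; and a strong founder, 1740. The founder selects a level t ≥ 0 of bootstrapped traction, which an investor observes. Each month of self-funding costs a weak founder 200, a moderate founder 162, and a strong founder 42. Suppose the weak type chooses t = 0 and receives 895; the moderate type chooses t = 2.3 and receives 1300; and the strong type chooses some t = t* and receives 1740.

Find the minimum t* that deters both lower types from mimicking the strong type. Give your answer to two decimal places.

5.02

Weak type (on-path payoff 895) won't mimic when 895 ≥ 1740 − 200·t*, i.e. t* ≥ 4.23.
Moderate type (on-path payoff 1300 − 162×2.3 = 927.4) won't mimic when 927.4 ≥ 1740 − 162·t*, i.e. t* ≥ 5.02.
Both must hold, so t* = max(4.23, 5.02) = 5.02. The moderate type's constraint binds.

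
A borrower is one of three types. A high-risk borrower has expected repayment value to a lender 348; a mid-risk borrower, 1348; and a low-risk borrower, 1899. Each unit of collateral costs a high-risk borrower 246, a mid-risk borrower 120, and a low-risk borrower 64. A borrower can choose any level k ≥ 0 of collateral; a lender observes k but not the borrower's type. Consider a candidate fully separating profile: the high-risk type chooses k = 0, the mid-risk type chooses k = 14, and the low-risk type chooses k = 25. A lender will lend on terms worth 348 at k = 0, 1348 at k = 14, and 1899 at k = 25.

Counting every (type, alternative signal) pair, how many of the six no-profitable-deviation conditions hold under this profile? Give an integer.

Low-risk (own payoff 1899 − 64×25 = 299): to k=0 gives 348 → profitable ✗; to k=14 gives 1348 − 64×14 = 452 → profitable ✗.
Mid-risk (own payoff 1348 − 120×14 = -332): to k=0 gives 348 → profitable ✗; to k=25 gives 1899 − 120×25 = -1101 → no gain ✓.
High-risk (own payoff 348): to k=14 gives 1348 − 246×14 = -2096 → no gain ✓; to k=25 gives 1899 − 246×25 = -4251 → no gain ✓.
3 of the 6 constraints hold; not an equilibrium.

3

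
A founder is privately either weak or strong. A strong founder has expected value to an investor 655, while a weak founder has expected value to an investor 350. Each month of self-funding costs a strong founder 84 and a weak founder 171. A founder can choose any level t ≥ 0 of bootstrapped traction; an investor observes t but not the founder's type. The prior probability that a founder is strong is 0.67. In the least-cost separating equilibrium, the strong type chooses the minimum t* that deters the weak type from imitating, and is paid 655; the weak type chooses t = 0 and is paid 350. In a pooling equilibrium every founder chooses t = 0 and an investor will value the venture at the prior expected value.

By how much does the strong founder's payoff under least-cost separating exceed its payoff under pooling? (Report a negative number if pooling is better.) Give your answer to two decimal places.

-49.17

Least-cost separating signal: t* solves 350 = 655 − 171·t*, so t* = (655 − 350)/171 ≈ 1.7836.
Strong type's separating payoff: 655 − 84 × t* = 655 − 84 × (655 − 350)/171 = 655 − 25620/171 ≈ 505.1754.
Pooling payoff: 0.67 × 655 + 0.33 × 350 = 554.35.
Difference: 505.1754 − 554.35 = -49.1746, i.e. -49.17 to two decimal places.
The strong type would prefer the pooling outcome.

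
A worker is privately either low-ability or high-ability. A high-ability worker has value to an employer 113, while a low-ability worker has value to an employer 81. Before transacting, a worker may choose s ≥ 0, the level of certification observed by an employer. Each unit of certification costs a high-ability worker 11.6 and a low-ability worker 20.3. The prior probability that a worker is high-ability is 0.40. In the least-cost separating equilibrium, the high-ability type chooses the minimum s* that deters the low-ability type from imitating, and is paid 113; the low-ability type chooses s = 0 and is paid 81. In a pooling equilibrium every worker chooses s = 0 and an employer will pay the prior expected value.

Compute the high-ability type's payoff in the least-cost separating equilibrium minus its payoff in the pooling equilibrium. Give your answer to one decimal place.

Least-cost separating signal: s* solves 81 = 113 − 20.3·s*, so s* = (113 − 81)/20.3 ≈ 1.5764.
High-ability type's separating payoff: 113 − 11.6 × s* = 113 − 11.6 × (113 − 81)/20.3 = 113 − 371.2/20.3 ≈ 94.714.
Pooling payoff: 0.40 × 113 + 0.60 × 81 = 93.8.
Difference: 94.714 − 93.8 = 0.914, i.e. 0.9 to one decimal place.
The high-ability type prefers to separate.

0.9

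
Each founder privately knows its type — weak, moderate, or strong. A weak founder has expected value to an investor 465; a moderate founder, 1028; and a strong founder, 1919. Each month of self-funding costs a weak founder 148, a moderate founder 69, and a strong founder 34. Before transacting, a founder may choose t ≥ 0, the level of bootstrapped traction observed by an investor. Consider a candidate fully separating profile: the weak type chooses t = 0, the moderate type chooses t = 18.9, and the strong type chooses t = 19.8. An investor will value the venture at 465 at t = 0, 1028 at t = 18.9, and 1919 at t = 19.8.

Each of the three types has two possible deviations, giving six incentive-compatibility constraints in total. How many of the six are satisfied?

4

Moderate (own payoff 1028 − 69×18.9 = -276.1): to t=0 gives 465 → profitable ✗; to t=19.8 gives 1919 − 69×19.8 = 552.8 → profitable ✗.
Strong (own payoff 1919 − 34×19.8 = 1245.8): to t=0 gives 465 → no gain ✓; to t=18.9 gives 1028 − 34×18.9 = 385.4 → no gain ✓.
Weak (own payoff 465): to t=18.9 gives 1028 − 148×18.9 = -1769.2 → no gain ✓; to t=19.8 gives 1919 − 148×19.8 = -1011.4 → no gain ✓.
4 of the 6 constraints hold; not an equilibrium.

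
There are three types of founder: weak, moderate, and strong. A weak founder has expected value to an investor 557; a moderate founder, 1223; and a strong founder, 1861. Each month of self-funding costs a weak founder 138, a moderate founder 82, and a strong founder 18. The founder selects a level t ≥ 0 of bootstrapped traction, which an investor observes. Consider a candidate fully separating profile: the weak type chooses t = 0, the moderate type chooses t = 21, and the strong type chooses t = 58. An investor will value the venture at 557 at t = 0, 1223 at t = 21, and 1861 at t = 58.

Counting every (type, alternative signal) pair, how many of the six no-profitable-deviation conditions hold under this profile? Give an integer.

4

Strong (own payoff 1861 − 18×58 = 817): to t=0 gives 557 → no gain ✓; to t=21 gives 1223 − 18×21 = 845 → profitable ✗.
Moderate (own payoff 1223 − 82×21 = -499): to t=0 gives 557 → profitable ✗; to t=58 gives 1861 − 82×58 = -2895 → no gain ✓.
Weak (own payoff 557): to t=21 gives 1223 − 138×21 = -1675 → no gain ✓; to t=58 gives 1861 − 138×58 = -6143 → no gain ✓.
4 of the 6 constraints hold; not an equilibrium.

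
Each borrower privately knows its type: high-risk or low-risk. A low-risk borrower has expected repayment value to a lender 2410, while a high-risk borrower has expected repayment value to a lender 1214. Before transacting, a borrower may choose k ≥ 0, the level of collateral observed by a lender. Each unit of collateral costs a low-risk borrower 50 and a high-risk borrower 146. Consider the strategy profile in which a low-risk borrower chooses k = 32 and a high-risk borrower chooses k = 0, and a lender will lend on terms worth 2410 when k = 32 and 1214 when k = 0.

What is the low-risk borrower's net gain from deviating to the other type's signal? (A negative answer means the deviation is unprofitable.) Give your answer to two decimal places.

404.00

Playing k = 32 the low-risk borrower receives 2410 − 50 × 32 = 810.
Deviating to k = 0 yields 1214 instead.
Gain from deviating: 1214 − 810 = 404.00.
The gain is positive, so the low-risk type's incentive-compatibility constraint is violated — this profile is not a separating equilibrium.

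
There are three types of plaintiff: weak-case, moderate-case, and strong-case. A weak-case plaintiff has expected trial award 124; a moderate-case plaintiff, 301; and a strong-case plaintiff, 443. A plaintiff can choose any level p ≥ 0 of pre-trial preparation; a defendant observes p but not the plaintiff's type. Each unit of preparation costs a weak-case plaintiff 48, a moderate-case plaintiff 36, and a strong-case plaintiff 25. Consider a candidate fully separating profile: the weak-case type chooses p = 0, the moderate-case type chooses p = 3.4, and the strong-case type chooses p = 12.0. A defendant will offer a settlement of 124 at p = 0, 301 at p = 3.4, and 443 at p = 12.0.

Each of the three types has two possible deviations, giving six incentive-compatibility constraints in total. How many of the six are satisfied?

4

Strong-case (own payoff 443 − 25×12.0 = 143): to p=0 gives 124 → no gain ✓; to p=3.4 gives 301 − 25×3.4 = 216 → profitable ✗.
Moderate-case (own payoff 301 − 36×3.4 = 178.6): to p=0 gives 124 → no gain ✓; to p=12.0 gives 443 − 36×12.0 = 11 → no gain ✓.
Weak-case (own payoff 124): to p=3.4 gives 301 − 48×3.4 = 137.8 → profitable ✗; to p=12.0 gives 443 − 48×12.0 = -133 → no gain ✓.
4 of the 6 constraints hold; not an equilibrium.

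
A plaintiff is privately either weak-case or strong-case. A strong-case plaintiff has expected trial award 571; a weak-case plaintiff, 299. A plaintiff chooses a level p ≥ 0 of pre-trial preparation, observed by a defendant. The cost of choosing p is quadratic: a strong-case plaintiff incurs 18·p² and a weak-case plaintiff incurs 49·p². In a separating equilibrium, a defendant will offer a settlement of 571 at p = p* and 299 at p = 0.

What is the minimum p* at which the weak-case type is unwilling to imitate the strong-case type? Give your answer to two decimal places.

2.36

The weak-case type at p = 0 receives 299; imitating at p* yields 571 − 49·p*².
Indifference: 299 = 571 − 49·p*², so p*² = (571 − 299) / 49 ≈ 5.5510.
p* = √5.5510 ≈ 2.36.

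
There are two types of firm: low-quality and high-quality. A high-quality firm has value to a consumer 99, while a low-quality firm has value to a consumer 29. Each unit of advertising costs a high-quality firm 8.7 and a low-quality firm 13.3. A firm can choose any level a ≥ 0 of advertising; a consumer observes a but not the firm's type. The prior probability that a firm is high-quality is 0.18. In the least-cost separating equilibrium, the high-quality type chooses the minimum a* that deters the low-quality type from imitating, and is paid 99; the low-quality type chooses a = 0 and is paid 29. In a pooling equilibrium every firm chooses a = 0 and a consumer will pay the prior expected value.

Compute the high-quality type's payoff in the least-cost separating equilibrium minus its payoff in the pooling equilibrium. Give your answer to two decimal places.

Least-cost separating signal: a* solves 29 = 99 − 13.3·a*, so a* = (99 − 29)/13.3 ≈ 5.2632.
High-quality type's separating payoff: 99 − 8.7 × a* = 99 − 8.7 × (99 − 29)/13.3 = 99 − 609/13.3 ≈ 53.2105.
Pooling payoff: 0.18 × 99 + 0.82 × 29 = 41.6.
Difference: 53.2105 − 41.6 = 11.6105, i.e. 11.61 to two decimal places.
The high-quality type prefers to separate.

11.61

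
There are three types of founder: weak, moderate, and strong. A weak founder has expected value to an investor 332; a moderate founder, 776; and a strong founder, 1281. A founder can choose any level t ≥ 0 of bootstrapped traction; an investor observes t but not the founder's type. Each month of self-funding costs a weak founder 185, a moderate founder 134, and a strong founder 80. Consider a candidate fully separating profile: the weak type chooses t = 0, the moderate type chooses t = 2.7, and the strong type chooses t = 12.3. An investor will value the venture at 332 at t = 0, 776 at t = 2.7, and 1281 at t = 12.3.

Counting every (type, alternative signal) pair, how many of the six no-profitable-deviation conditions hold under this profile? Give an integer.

4

Strong (own payoff 1281 − 80×12.3 = 297): to t=0 gives 332 → profitable ✗; to t=2.7 gives 776 − 80×2.7 = 560 → profitable ✗.
Weak (own payoff 332): to t=2.7 gives 776 − 185×2.7 = 276.5 → no gain ✓; to t=12.3 gives 1281 − 185×12.3 = -994.5 → no gain ✓.
Moderate (own payoff 776 − 134×2.7 = 414.2): to t=0 gives 332 → no gain ✓; to t=12.3 gives 1281 − 134×12.3 = -367.2 → no gain ✓.
4 of the 6 constraints hold; not an equilibrium.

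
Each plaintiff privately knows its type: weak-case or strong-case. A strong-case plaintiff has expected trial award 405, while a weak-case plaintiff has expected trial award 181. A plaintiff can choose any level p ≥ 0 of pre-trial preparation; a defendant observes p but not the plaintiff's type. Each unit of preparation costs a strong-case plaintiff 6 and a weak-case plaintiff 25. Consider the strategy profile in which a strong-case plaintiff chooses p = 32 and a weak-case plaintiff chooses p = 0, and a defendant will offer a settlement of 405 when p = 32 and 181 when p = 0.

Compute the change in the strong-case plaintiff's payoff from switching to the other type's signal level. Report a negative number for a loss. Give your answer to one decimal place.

-32.0

Playing p = 32 the strong-case plaintiff receives 405 − 6 × 32 = 213.
Deviating to p = 0 yields 181 instead.
Gain from deviating: 181 − 213 = -32.0.
The gain is negative, so the strong-case type's incentive-compatibility constraint is satisfied.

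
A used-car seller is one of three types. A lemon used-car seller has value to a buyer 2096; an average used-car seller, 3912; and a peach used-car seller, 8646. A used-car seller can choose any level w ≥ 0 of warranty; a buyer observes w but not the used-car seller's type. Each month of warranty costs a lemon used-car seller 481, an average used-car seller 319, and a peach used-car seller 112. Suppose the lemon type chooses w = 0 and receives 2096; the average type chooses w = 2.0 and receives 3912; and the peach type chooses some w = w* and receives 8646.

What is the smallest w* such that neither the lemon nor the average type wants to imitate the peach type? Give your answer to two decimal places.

16.84

Lemon type (on-path payoff 2096) won't mimic when 2096 ≥ 8646 − 481·w*, i.e. w* ≥ 13.62.
Average type (on-path payoff 3912 − 319×2.0 = 3274) won't mimic when 3274 ≥ 8646 − 319·w*, i.e. w* ≥ 16.84.
Both must hold, so w* = max(13.62, 16.84) = 16.84. The average type's constraint binds.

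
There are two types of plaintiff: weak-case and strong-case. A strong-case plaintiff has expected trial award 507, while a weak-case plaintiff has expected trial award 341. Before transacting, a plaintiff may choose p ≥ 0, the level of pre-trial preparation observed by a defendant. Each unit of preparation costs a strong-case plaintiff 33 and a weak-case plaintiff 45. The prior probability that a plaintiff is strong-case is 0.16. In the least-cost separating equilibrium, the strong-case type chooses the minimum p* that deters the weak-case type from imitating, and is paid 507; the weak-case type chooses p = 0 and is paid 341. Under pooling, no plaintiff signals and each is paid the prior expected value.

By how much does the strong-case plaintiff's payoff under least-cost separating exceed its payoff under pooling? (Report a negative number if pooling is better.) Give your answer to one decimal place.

Least-cost separating signal: p* solves 341 = 507 − 45·p*, so p* = (507 − 341)/45 ≈ 3.6889.
Strong-case type's separating payoff: 507 − 33 × p* = 507 − 33 × (507 − 341)/45 = 507 − 5478/45 ≈ 385.267.
Pooling payoff: 0.16 × 507 + 0.84 × 341 = 367.56.
Difference: 385.267 − 367.56 = 17.707, i.e. 17.7 to one decimal place.
The strong-case type prefers to separate.

17.7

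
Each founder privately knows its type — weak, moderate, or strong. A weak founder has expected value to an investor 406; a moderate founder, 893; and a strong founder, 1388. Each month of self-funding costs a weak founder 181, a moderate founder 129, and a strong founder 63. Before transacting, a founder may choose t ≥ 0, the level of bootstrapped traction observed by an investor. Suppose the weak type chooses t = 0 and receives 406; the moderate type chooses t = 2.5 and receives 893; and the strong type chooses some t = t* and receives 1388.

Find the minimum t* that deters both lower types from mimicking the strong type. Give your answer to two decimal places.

Moderate type (on-path payoff 893 − 129×2.5 = 570.5) won't mimic when 570.5 ≥ 1388 − 129·t*, i.e. t* ≥ 6.34.
Weak type (on-path payoff 406) won't mimic when 406 ≥ 1388 − 181·t*, i.e. t* ≥ 5.43.
Both must hold, so t* = max(5.43, 6.34) = 6.34. The moderate type's constraint binds.

6.34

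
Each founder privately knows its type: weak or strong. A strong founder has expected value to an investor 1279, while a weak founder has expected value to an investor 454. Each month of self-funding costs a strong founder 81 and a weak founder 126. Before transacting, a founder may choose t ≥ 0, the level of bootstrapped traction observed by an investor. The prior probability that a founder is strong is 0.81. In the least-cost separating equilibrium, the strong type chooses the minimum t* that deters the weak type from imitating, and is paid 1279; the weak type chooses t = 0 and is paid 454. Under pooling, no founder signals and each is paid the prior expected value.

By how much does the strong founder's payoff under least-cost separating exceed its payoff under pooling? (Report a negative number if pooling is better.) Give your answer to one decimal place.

-373.6

Least-cost separating signal: t* solves 454 = 1279 − 126·t*, so t* = (1279 − 454)/126 ≈ 6.5476.
Strong type's separating payoff: 1279 − 81 × t* = 1279 − 81 × (1279 − 454)/126 = 1279 − 66825/126 ≈ 748.643.
Pooling payoff: 0.81 × 1279 + 0.19 × 454 = 1122.25.
Difference: 748.643 − 1122.25 = -373.607, i.e. -373.6 to one decimal place.
The strong type would prefer the pooling outcome.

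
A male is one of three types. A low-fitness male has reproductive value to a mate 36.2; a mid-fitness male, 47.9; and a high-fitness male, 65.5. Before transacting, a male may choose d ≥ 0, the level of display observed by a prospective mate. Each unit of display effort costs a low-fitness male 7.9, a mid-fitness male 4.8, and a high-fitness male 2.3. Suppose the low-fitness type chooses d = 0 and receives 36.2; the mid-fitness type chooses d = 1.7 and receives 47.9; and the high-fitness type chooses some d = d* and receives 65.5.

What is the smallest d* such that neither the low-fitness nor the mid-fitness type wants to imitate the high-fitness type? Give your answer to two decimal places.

Low-fitness type (on-path payoff 36.2) won't mimic when 36.2 ≥ 65.5 − 7.9·d*, i.e. d* ≥ 3.71.
Mid-fitness type (on-path payoff 47.9 − 4.8×1.7 = 39.74) won't mimic when 39.74 ≥ 65.5 − 4.8·d*, i.e. d* ≥ 5.37.
Both must hold, so d* = max(3.71, 5.37) = 5.37. The mid-fitness type's constraint binds.

5.37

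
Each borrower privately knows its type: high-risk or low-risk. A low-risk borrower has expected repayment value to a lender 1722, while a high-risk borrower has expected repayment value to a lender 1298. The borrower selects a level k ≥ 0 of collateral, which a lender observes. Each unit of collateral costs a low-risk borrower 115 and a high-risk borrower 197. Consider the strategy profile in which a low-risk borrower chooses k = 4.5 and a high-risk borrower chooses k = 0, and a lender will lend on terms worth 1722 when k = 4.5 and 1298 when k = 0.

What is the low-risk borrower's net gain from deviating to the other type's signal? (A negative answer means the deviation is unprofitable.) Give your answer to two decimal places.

Playing k = 4.5 the low-risk borrower receives 1722 − 115 × 4.5 = 1204.5.
Deviating to k = 0 yields 1298 instead.
Gain from deviating: 1298 − 1204.5 = 93.50.
The gain is positive, so the low-risk type's incentive-compatibility constraint is violated — this profile is not a separating equilibrium.

93.50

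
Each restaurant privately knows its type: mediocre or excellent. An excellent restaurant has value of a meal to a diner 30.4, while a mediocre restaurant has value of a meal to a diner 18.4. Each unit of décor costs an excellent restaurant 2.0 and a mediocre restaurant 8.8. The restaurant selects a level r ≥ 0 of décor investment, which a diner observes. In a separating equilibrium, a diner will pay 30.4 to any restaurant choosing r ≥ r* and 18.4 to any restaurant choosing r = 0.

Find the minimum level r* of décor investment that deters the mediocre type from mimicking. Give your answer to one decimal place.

1.4

A mediocre restaurant choosing r = 0 receives 18.4.
Imitating at r* instead would pay 30.4 at cost 8.8·r*, netting 30.4 − 8.8·r*.
Indifference: 18.4 = 30.4 − 8.8·r*, so r* = (30.4 − 18.4) / 8.8 ≈ 1.4.
This is the mediocre type's binding incentive-compatibility constraint; any r ≥ 1.4 sustains separation on that side.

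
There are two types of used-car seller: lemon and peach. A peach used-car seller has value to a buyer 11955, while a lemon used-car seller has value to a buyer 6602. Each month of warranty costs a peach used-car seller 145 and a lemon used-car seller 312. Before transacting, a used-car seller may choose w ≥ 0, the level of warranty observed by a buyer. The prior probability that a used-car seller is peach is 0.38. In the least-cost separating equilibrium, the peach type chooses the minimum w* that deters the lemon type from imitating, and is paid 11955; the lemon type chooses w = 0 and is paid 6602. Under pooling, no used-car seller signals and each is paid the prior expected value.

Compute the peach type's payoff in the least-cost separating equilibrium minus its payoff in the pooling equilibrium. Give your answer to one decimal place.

831.1

Least-cost separating signal: w* solves 6602 = 11955 − 312·w*, so w* = (11955 − 6602)/312 ≈ 17.1571.
Peach type's separating payoff: 11955 − 145 × w* = 11955 − 145 × (11955 − 6602)/312 = 11955 − 776185/312 ≈ 9467.228.
Pooling payoff: 0.38 × 11955 + 0.62 × 6602 = 8636.14.
Difference: 9467.228 − 8636.14 = 831.088, i.e. 831.1 to one decimal place.
The peach type prefers to separate.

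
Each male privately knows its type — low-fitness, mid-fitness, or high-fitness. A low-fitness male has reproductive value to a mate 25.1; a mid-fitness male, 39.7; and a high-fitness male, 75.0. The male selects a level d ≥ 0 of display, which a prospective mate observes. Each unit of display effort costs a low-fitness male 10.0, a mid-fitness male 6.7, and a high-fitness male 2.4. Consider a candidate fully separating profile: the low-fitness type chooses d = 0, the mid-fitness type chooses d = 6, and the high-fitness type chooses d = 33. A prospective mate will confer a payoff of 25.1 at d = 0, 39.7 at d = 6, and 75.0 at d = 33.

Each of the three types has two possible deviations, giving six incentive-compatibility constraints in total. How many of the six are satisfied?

3

Low-fitness (own payoff 25.1): to d=6 gives 39.7 − 10.0×6 = -20.3 → no gain ✓; to d=33 gives 75.0 − 10.0×33 = -255 → no gain ✓.
Mid-fitness (own payoff 39.7 − 6.7×6 = -0.5): to d=0 gives 25.1 → profitable ✗; to d=33 gives 75.0 − 6.7×33 = -146.1 → no gain ✓.
High-fitness (own payoff 75.0 − 2.4×33 = -4.2): to d=0 gives 25.1 → profitable ✗; to d=6 gives 39.7 − 2.4×6 = 25.3 → profitable ✗.
3 of the 6 constraints hold; not an equilibrium.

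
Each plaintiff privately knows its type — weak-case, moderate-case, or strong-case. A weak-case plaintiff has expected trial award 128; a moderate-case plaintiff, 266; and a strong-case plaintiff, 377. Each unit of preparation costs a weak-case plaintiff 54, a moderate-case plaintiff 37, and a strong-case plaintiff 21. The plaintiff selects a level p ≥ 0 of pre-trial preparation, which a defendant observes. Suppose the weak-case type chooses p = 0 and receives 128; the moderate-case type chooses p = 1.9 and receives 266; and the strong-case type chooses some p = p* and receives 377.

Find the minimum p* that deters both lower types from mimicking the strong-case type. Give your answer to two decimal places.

Weak-case type (on-path payoff 128) won't mimic when 128 ≥ 377 − 54·p*, i.e. p* ≥ 4.61.
Moderate-case type (on-path payoff 266 − 37×1.9 = 195.7) won't mimic when 195.7 ≥ 377 − 37·p*, i.e. p* ≥ 4.90.
Both must hold, so p* = max(4.61, 4.90) = 4.90. The moderate-case type's constraint binds.

4.90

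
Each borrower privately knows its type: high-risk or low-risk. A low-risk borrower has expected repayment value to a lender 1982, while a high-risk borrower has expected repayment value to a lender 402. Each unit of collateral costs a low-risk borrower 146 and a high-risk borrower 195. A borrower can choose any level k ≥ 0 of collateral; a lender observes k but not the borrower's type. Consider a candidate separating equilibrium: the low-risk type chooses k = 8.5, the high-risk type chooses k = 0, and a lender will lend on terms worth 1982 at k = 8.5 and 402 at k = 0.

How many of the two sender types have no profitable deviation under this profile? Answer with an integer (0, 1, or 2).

2

Low-risk type: signal → 1982 − 146 × 8.5 = 741; deviate to 0 → 402. IC holds (741 ≥ 402).
High-risk type: stay at 0 → 402; mimic → 1982 − 195 × 8.5 = 324.5. IC holds (402 ≥ 324.5).
2 of 2 constraints hold, so this is a separating equilibrium.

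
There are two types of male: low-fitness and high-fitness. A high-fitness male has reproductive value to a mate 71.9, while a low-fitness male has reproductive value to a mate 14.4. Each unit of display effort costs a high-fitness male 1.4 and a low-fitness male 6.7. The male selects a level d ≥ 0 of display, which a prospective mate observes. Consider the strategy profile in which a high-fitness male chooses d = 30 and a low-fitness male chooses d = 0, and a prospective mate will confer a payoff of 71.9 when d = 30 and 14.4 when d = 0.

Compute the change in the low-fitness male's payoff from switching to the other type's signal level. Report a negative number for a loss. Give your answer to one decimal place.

-143.5

Playing d = 0 the low-fitness male receives 14.4.
Deviating to d = 30 brings payment 71.9 at cost 6.7 × 30 = 201, netting -129.1.
Gain from deviating: -129.1 − 14.4 = -143.5.
The gain is negative, so the low-fitness type's incentive-compatibility constraint is satisfied.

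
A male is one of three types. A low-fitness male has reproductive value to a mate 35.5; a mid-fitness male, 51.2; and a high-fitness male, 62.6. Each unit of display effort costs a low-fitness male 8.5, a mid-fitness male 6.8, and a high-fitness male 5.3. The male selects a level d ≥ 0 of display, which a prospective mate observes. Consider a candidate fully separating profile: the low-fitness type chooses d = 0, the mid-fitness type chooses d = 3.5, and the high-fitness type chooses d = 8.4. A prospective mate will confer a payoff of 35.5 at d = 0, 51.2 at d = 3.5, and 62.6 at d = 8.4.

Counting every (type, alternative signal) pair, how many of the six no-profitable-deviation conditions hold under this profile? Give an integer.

Mid-fitness (own payoff 51.2 − 6.8×3.5 = 27.4): to d=0 gives 35.5 → profitable ✗; to d=8.4 gives 62.6 − 6.8×8.4 = 5.48 → no gain ✓.
High-fitness (own payoff 62.6 − 5.3×8.4 = 18.08): to d=0 gives 35.5 → profitable ✗; to d=3.5 gives 51.2 − 5.3×3.5 = 32.65 → profitable ✗.
Low-fitness (own payoff 35.5): to d=3.5 gives 51.2 − 8.5×3.5 = 21.45 → no gain ✓; to d=8.4 gives 62.6 − 8.5×8.4 = -8.8 → no gain ✓.
3 of the 6 constraints hold; not an equilibrium.

3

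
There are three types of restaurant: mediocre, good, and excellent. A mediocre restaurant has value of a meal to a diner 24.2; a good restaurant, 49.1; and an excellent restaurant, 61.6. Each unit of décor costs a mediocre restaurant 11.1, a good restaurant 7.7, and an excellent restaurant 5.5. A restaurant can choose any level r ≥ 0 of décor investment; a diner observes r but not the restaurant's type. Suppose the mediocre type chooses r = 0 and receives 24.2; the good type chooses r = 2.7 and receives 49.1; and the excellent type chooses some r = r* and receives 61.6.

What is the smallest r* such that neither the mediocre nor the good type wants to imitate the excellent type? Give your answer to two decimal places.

Mediocre type (on-path payoff 24.2) won't mimic when 24.2 ≥ 61.6 − 11.1·r*, i.e. r* ≥ 3.37.
Good type (on-path payoff 49.1 − 7.7×2.7 = 28.31) won't mimic when 28.31 ≥ 61.6 − 7.7·r*, i.e. r* ≥ 4.32.
Both must hold, so r* = max(3.37, 4.32) = 4.32. The good type's constraint binds.

4.32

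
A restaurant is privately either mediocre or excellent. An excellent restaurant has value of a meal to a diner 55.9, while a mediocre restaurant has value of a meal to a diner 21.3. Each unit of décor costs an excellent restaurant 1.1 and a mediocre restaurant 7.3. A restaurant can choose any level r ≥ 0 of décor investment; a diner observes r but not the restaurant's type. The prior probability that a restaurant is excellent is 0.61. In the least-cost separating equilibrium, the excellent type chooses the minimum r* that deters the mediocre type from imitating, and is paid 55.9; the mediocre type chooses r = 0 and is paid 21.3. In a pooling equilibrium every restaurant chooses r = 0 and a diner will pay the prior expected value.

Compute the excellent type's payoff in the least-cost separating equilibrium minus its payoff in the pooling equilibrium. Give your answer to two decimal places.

8.28

Least-cost separating signal: r* solves 21.3 = 55.9 − 7.3·r*, so r* = (55.9 − 21.3)/7.3 ≈ 4.7397.
Excellent type's separating payoff: 55.9 − 1.1 × r* = 55.9 − 1.1 × (55.9 − 21.3)/7.3 = 55.9 − 38.06/7.3 ≈ 50.6863.
Pooling payoff: 0.61 × 55.9 + 0.39 × 21.3 = 42.406.
Difference: 50.6863 − 42.406 = 8.2803, i.e. 8.28 to two decimal places.
The excellent type prefers to separate.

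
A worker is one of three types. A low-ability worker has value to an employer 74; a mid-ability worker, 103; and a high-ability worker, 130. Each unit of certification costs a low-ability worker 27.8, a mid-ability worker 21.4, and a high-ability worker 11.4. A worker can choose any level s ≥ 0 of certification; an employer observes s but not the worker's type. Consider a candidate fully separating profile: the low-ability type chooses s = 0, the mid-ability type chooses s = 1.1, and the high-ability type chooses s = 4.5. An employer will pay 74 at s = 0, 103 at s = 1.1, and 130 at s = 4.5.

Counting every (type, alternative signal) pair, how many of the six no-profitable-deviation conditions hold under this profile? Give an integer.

Low-ability (own payoff 74): to s=1.1 gives 103 − 27.8×1.1 = 72.42 → no gain ✓; to s=4.5 gives 130 − 27.8×4.5 = 4.9 → no gain ✓.
High-ability (own payoff 130 − 11.4×4.5 = 78.7): to s=0 gives 74 → no gain ✓; to s=1.1 gives 103 − 11.4×1.1 = 90.46 → profitable ✗.
Mid-ability (own payoff 103 − 21.4×1.1 = 79.46): to s=0 gives 74 → no gain ✓; to s=4.5 gives 130 − 21.4×4.5 = 33.7 → no gain ✓.
5 of the 6 constraints hold; not an equilibrium.

5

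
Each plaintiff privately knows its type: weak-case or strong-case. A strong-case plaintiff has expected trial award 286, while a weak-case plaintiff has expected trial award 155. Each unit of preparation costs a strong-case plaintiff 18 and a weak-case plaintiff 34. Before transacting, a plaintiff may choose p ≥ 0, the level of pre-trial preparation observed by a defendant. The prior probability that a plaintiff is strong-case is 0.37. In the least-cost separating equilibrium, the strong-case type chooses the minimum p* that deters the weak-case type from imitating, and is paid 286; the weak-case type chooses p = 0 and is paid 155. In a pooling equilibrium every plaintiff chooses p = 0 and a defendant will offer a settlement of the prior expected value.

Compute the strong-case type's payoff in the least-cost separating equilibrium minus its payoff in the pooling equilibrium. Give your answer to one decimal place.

Least-cost separating signal: p* solves 155 = 286 − 34·p*, so p* = (286 − 155)/34 ≈ 3.8529.
Strong-case type's separating payoff: 286 − 18 × p* = 286 − 18 × (286 − 155)/34 = 286 − 2358/34 ≈ 216.647.
Pooling payoff: 0.37 × 286 + 0.63 × 155 = 203.47.
Difference: 216.647 − 203.47 = 13.177, i.e. 13.2 to one decimal place.
The strong-case type prefers to separate.

13.2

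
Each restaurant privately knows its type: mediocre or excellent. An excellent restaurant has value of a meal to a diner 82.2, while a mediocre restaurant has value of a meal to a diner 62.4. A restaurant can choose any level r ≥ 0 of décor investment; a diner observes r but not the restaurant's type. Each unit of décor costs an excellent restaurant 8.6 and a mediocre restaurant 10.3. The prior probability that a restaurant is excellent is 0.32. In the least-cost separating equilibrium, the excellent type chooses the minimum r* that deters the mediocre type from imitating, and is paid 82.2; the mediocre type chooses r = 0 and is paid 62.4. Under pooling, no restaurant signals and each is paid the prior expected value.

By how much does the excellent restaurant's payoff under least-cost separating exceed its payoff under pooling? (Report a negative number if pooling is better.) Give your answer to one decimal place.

-3.1

Least-cost separating signal: r* solves 62.4 = 82.2 − 10.3·r*, so r* = (82.2 − 62.4)/10.3 ≈ 1.9223.
Excellent type's separating payoff: 82.2 − 8.6 × r* = 82.2 − 8.6 × (82.2 − 62.4)/10.3 = 82.2 − 170.28/10.3 ≈ 65.668.
Pooling payoff: 0.32 × 82.2 + 0.68 × 62.4 = 68.736.
Difference: 65.668 − 68.736 = -3.068, i.e. -3.1 to one decimal place.
The excellent type would prefer the pooling outcome.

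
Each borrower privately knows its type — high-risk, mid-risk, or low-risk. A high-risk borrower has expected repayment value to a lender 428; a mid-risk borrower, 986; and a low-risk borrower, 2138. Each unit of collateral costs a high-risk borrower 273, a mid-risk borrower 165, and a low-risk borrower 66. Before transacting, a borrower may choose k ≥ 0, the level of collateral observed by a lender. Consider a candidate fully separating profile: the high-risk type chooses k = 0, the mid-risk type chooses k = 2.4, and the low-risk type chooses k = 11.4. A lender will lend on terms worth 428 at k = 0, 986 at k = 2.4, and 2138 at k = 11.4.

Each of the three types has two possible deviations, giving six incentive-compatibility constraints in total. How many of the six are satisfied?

6

Low-risk (own payoff 2138 − 66×11.4 = 1385.6): to k=0 gives 428 → no gain ✓; to k=2.4 gives 986 − 66×2.4 = 827.6 → no gain ✓.
Mid-risk (own payoff 986 − 165×2.4 = 590): to k=0 gives 428 → no gain ✓; to k=11.4 gives 2138 − 165×11.4 = 257 → no gain ✓.
High-risk (own payoff 428): to k=2.4 gives 986 − 273×2.4 = 330.8 → no gain ✓; to k=11.4 gives 2138 − 273×11.4 = -974.2 → no gain ✓.
6 of the 6 constraints hold; this profile is a separating equilibrium.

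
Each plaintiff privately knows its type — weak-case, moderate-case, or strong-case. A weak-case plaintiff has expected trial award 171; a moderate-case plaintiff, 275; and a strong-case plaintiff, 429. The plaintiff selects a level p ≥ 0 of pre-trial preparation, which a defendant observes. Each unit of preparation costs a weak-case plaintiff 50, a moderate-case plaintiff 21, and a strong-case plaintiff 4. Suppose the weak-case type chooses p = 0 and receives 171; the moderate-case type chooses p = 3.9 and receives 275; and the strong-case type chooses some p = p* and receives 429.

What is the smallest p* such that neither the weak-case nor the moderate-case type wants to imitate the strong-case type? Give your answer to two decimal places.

11.23

Moderate-case type (on-path payoff 275 − 21×3.9 = 193.1) won't mimic when 193.1 ≥ 429 − 21·p*, i.e. p* ≥ 11.23.
Weak-case type (on-path payoff 171) won't mimic when 171 ≥ 429 − 50·p*, i.e. p* ≥ 5.16.
Both must hold, so p* = max(5.16, 11.23) = 11.23. The moderate-case type's constraint binds.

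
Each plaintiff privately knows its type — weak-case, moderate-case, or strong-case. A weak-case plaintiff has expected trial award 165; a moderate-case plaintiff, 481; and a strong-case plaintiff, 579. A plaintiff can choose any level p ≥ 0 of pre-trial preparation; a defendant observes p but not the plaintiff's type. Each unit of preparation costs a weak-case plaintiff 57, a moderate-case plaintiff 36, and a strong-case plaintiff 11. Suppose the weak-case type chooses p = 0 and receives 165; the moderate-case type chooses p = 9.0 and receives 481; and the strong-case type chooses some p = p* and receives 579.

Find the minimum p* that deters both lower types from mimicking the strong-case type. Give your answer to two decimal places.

Moderate-case type (on-path payoff 481 − 36×9.0 = 157) won't mimic when 157 ≥ 579 − 36·p*, i.e. p* ≥ 11.72.
Weak-case type (on-path payoff 165) won't mimic when 165 ≥ 579 − 57·p*, i.e. p* ≥ 7.26.
Both must hold, so p* = max(7.26, 11.72) = 11.72. The moderate-case type's constraint binds.

11.72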